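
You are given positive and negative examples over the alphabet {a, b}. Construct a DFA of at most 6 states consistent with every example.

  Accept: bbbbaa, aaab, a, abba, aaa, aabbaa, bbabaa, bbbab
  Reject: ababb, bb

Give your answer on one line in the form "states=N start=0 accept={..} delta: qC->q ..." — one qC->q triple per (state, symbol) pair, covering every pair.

states=3 start=0 accept={0,1} delta: 0a->0 0b->1 1a->0 1b->2 2a->0 2b->0

Fold the examples into a partial DFA from state 0: repeatedly fix the first undefined (state, symbol) met by the shortest-then-alphabetical prefix, trying targets in increasing order and rejecting any under which an Accept and a Reject string meet in one state with the same remainder; add a state when all current targets are rejected. Accepting states are where Accept strings end.
a: 0a undefined. 0a->0: ok.
b: 0b undefined. 0b->0: no, bbbbaa/ababb meet in 0. Open state 1: 0b->1.
bb: 1b undefined. 1b->0: no, bbbbaa/bb meet in 0. 1b->1: no, aaab/bb meet in 1. Open state 2: 1b->2.
aba: 1a undefined. 1a->0: ok.
bba: 2a undefined. 2a->0: ok.
bbb: 2b undefined. 2b->0: ok.
All examples now run through 3 states with every (state, symbol) defined. Accept strings end in {0,1}, Reject strings end in {2}; accept={0,1}.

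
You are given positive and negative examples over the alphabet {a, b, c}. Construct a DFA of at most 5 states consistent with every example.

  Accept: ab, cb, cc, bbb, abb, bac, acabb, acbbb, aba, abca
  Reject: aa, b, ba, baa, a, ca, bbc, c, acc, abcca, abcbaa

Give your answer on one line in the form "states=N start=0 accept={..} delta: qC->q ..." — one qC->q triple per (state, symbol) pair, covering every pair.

Fold the examples into a partial DFA from state 0: repeatedly fix the first undefined (state, symbol) met by the shortest-then-alphabetical prefix, trying targets in increasing order and rejecting any under which an Accept and a Reject string meet in one state with the same remainder; add a state when all current targets are rejected. Accepting states are where Accept strings end.
a: 0a undefined. 0a->0: no, ab/b meet in 0 with "b" left. Open state 1: 0a->1.
b: 0b undefined. 0b->0: no, bbb/b meet in 0. 0b->1: ok.
c: 0c undefined. 0c->0: no, cb/b meet in 1. 0c->1: ok.
aa: 1a undefined. 1a->0: no, bac/b meet in 1. 1a->1: ok.
ab: 1b undefined. 1b->0: no, bbb/aa meet in 1. 1b->1: no, ab/aa meet in 1. Open state 2: 1b->2.
ac: 1c undefined. 1c->0: ok.
aba: 2a undefined. 2a->0: ok.
abb: 2b undefined. 2b->0: ok.
abc: 2c undefined. 2c->0: no, cc/bbc meet in 0. 2c->1: no, abca/aa meet in 1. 2c->2: no, ab/bbc meet in 2. Open state 3: 2c->3.
abca: 3a undefined. 3a->0: ok.
abcb: 3b undefined. 3b->0: ok.
abcc: 3c undefined. 3c->0: ok.
All examples now run through 4 states with every (state, symbol) defined. Accept strings end in {0,2}, Reject strings end in {1,3}; accept={0,2}.

states=4 start=0 accept={0,2} delta: 0a->1 0b->1 0c->1 1a->1 1b->2 1c->0 2a->0 2b->0 2c->3 3a->0 3b->0 3c->0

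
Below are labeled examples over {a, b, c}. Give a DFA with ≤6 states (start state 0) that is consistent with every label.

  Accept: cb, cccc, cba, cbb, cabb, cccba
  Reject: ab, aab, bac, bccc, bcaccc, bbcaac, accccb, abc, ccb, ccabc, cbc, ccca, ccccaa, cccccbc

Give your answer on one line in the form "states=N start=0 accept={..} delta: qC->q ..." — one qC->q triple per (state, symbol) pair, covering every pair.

states=6 start=0 accept={2,5} delta: 0a->0 0b->0 0c->1 1a->2 1b->2 1c->3 2a->2 2b->2 2c->0 3a->0 3b->0 3c->4 4a->0 4b->1 4c->5 5a->0 5b->0 5c->0

Fold the examples into a partial DFA from state 0: repeatedly fix the first undefined (state, symbol) met by the shortest-then-alphabetical prefix, trying targets in increasing order and rejecting any under which an Accept and a Reject string meet in one state with the same remainder; add a state when all current targets are rejected. Accepting states are where Accept strings end.
a: 0a undefined. 0a->0: ok.
b: 0b undefined. 0b->0: ok.
c: 0c undefined. 0c->0: no, cb/ab meet in 0. Open state 1: 0c->1.
ca: 1a undefined. 1a->0: no, cabb/ab meet in 0. 1a->1: no, cccc/bcaccc meet in 1 with "ccc" left. Open state 2: 1a->2.
cb: 1b undefined. 1b->0: no, cb/ab meet in 0. 1b->1: no, cb/bac meet in 1. 1b->2: ok.
cc: 1c undefined. 1c->0: no, cb/ccca meet in 2. 1c->1: no, cb/accccb meet in 2. 1c->2: no, cbb/ccb meet in 2 with "b" left. Open state 3: 1c->3.
cab: 2b undefined. 2b->0: no, cbb/ab meet in 0. 2b->1: no, cbb/bac meet in 1. 2b->2: ok.
cba: 2a undefined. 2a->0: no, cba/ab meet in 0. 2a->1: no, cba/bac meet in 1. 2a->2: ok.
cbc: 2c undefined. 2c->0: ok.
cca: 3a undefined. 3a->0: ok.
ccb: 3b undefined. 3b->0: ok.
ccc: 3c undefined. 3c->0: no, cb/accccb meet in 2. 3c->1: no, cb/ccca meet in 2. 3c->2: no, cb/bccc meet in 2. 3c->3: no, cccc/bccc meet in 3. Open state 4: 3c->4.
ccca: 4a undefined. 4a->0: ok.
cccb: 4b undefined. 4b->0: no, cccba/ab meet in 0. 4b->1: ok.
cccc: 4c undefined. 4c->0: no, cccc/ab meet in 0. 4c->1: no, cb/accccb meet in 2. 4c->2: no, cb/accccb meet in 2. 4c->3: no, cccc/bcaccc meet in 3. 4c->4: no, cccc/bccc meet in 4. Open state 5: 4c->5.
cccca: 5a undefined. 5a->0: ok.
ccccc: 5c undefined. 5c->0: ok.
accccb: 5b undefined. 5b->0: ok.
All examples now run through 6 states with every (state, symbol) defined. Accept strings end in {2,5}, Reject strings end in {0,1,3,4}; accept={2,5}.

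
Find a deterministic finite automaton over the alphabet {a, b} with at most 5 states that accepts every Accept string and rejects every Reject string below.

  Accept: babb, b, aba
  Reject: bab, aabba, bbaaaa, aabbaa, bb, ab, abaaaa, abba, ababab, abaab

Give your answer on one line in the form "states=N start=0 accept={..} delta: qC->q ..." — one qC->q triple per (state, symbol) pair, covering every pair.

states=5 start=0 accept={1,3} delta: 0a->1 0b->1 1a->1 1b->2 2a->3 2b->3 3a->4 3b->0 4a->4 4b->0

Fold the examples into a partial DFA from state 0: repeatedly fix the first undefined (state, symbol) met by the shortest-then-alphabetical prefix, trying targets in increasing order and rejecting any under which an Accept and a Reject string meet in one state with the same remainder; add a state when all current targets are rejected. Accepting states are where Accept strings end.
a: 0a undefined. 0a->0: no, b/ab meet in 0 with "b" left. Open state 1: 0a->1.
b: 0b undefined. 0b->0: no, b/bb meet in 0. 0b->1: ok.
aa: 1a undefined. 1a->0: no, babb/bb meet in 1 with "b" left. 1a->1: ok.
ab: 1b undefined. 1b->0: no, babb/aabba meet in 1. 1b->1: no, babb/bab meet in 1. Open state 2: 1b->2.
aba: 2a undefined. 2a->0: no, b/bbaaaa meet in 1. 2a->1: no, b/bbaaaa meet in 1. 2a->2: no, babb/abaab meet in 2 with "b" left. Open state 3: 2a->3.
abb: 2b undefined. 2b->0: no, b/aabba meet in 1. 2b->1: no, babb/aabba meet in 1. 2b->2: no, babb/bab meet in 2. 2b->3: ok.
abaa: 3a undefined. 3a->0: no, b/bbaaaa meet in 1. 3a->1: no, b/aabba meet in 1. 3a->2: no, babb/aabbaa meet in 3. 3a->3: no, babb/aabba meet in 3. Open state 4: 3a->4.
abab: 3b undefined. 3b->0: ok.
abaaa: 4a undefined. 4a->0: no, b/bbaaaa meet in 1. 4a->1: no, b/bbaaaa meet in 1. 4a->2: no, babb/bbaaaa meet in 3. 4a->3: no, babb/aabbaa meet in 3. 4a->4: ok.
abaab: 4b undefined. 4b->0: ok.
All examples now run through 5 states with every (state, symbol) defined. Accept strings end in {1,3}, Reject strings end in {0,2,4}; accept={1,3}.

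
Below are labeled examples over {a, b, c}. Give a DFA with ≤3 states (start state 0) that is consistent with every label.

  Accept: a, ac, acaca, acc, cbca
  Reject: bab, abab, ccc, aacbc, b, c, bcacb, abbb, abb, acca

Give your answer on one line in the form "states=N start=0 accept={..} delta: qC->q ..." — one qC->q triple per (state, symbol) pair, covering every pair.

Fold the examples into a partial DFA from state 0: repeatedly fix the first undefined (state, symbol) met by the shortest-then-alphabetical prefix, trying targets in increasing order and rejecting any under which an Accept and a Reject string meet in one state with the same remainder; add a state when all current targets are rejected. Accepting states are where Accept strings end.
a: 0a undefined. 0a->0: no, ac/c meet in 0 with "c" left. Open state 1: 0a->1.
b: 0b undefined. 0b->0: ok.
c: 0c undefined. 0c->0: ok.
aa: 1a undefined. 1a->0: ok.
ab: 1b undefined. 1b->0: ok.
ac: 1c undefined. 1c->0: no, a/acca meet in 1. 1c->1: ok.
All examples now run through 2 states with every (state, symbol) defined. Accept strings end in {1}, Reject strings end in {0}; accept={1}.

states=2 start=0 accept={1} delta: 0a->1 0b->0 0c->0 1a->0 1b->0 1c->1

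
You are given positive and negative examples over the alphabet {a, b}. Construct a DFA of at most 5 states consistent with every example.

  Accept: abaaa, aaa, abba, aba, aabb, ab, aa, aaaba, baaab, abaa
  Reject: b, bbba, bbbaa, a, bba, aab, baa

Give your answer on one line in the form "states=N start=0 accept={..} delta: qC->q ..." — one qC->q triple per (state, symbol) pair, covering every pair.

states=4 start=0 accept={0,3} delta: 0a->1 0b->2 1a->3 1b->3 2a->2 2b->0 3a->3 3b->1

Fold the examples into a partial DFA from state 0: repeatedly fix the first undefined (state, symbol) met by the shortest-then-alphabetical prefix, trying targets in increasing order and rejecting any under which an Accept and a Reject string meet in one state with the same remainder; add a state when all current targets are rejected. Accepting states are where Accept strings end.
a: 0a undefined. 0a->0: no, aaa/a meet in 0. Open state 1: 0a->1.
b: 0b undefined. 0b->0: no, aa/bbbaa meet in 1 with "a" left. 0b->1: no, aaa/baa meet in 1 with "aa" left. Open state 2: 0b->2.
aa: 1a undefined. 1a->0: no, aaa/a meet in 1. 1a->1: no, aaa/a meet in 1. 1a->2: no, aa/b meet in 2. Open state 3: 1a->3.
ab: 1b undefined. 1b->0: no, aba/a meet in 1. 1b->1: no, ab/a meet in 1. 1b->2: no, abba/bba meet in 2 with "ba" left. 1b->3: ok.
ba: 2a undefined. 2a->0: no, baaab/aab meet in 3 with "b" left. 2a->1: no, ab/baa meet in 3. 2a->2: ok.
bb: 2b undefined. 2b->0: ok.
aaa: 3a undefined. 3a->0: no, aaaba/b meet in 2. 3a->1: no, abaaa/a meet in 1. 3a->2: no, abaaa/b meet in 2. 3a->3: ok.
aab: 3b undefined. 3b->0: no, abba/a meet in 1. 3b->1: ok.
All examples now run through 4 states with every (state, symbol) defined. Accept strings end in {0,3}, Reject strings end in {1,2}; accept={0,3}.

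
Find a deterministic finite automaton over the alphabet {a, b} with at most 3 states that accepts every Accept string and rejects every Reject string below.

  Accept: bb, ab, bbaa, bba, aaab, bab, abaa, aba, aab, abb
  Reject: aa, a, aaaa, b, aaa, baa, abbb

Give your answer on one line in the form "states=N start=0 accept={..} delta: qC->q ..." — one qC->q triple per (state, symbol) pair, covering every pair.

Fold the examples into a partial DFA from state 0: repeatedly fix the first undefined (state, symbol) met by the shortest-then-alphabetical prefix, trying targets in increasing order and rejecting any under which an Accept and a Reject string meet in one state with the same remainder; add a state when all current targets are rejected. Accepting states are where Accept strings end.
a: 0a undefined. 0a->0: no, ab/b meet in 0 with "b" left. Open state 1: 0a->1.
b: 0b undefined. 0b->0: no, bb/b meet in 0. 0b->1: ok.
aa: 1a undefined. 1a->0: no, bab/a meet in 1. 1a->1: ok.
ab: 1b undefined. 1b->0: no, bb/abbb meet in 0. 1b->1: no, bb/aa meet in 1. Open state 2: 1b->2.
aba: 2a undefined. 2a->0: no, bbaa/aa meet in 1. 2a->1: no, bbaa/aa meet in 1. 2a->2: ok.
abb: 2b undefined. 2b->0: ok.
All examples now run through 3 states with every (state, symbol) defined. Accept strings end in {0,2}, Reject strings end in {1}; accept={0,2}.

states=3 start=0 accept={0,2} delta: 0a->1 0b->1 1a->1 1b->2 2a->2 2b->0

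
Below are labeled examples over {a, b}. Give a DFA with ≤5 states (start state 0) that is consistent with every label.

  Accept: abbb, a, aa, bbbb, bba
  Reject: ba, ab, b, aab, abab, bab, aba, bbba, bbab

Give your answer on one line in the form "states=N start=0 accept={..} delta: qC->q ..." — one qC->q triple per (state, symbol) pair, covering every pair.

Grow the machine one transition at a time. Run the examples from 0; the earliest place one falls off (shortest prefix, ties alphabetical) gets sent to the lowest-numbered state that keeps every Accept/Reject pair distinguishable — a pair clashes when both reach the same state with identical unread suffix — and to a fresh state only if none does.
a: 0a undefined. 0a->0: ok.
b: 0b undefined. 0b->0: no, abbb/ba meet in 0. Open state 1: 0b->1.
ba: 1a undefined. 1a->0: no, a/ba meet in 0. 1a->1: ok.
bb: 1b undefined. 1b->0: no, abbb/ba meet in 1. 1b->1: no, abbb/ba meet in 1. Open state 2: 1b->2.
bba: 2a undefined. 2a->0: ok.
bbb: 2b undefined. 2b->0: no, abbb/bbba meet in 0. 2b->1: no, abbb/ba meet in 1. 2b->2: no, abbb/abab meet in 2. Open state 3: 2b->3.
bbba: 3a undefined. 3a->0: no, a/bbba meet in 0. 3a->1: ok.
bbbb: 3b undefined. 3b->0: ok.
All examples now run through 4 states with every (state, symbol) defined. Accept strings end in {0,3}, Reject strings end in {1,2}; accept={0,3}.

states=4 start=0 accept={0,3} delta: 0a->0 0b->1 1a->1 1b->2 2a->0 2b->3 3a->1 3b->0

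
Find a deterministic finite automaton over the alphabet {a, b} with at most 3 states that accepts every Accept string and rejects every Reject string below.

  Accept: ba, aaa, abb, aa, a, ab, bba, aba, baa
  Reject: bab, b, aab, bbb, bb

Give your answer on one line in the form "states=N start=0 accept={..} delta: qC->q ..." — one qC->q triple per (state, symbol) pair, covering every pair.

Grow the machine one transition at a time. Run the examples from 0; the earliest place one falls off (shortest prefix, ties alphabetical) gets sent to the lowest-numbered state that keeps every Accept/Reject pair distinguishable — a pair clashes when both reach the same state with identical unread suffix — and to a fresh state only if none does.
a: 0a undefined. 0a->0: no, abb/bb meet in 0 with "bb" left. Open state 1: 0a->1.
b: 0b undefined. 0b->0: no, ab/bab meet in 1 with "b" left. 0b->1: no, abb/bbb meet in 1 with "bb" left. Open state 2: 0b->2.
aa: 1a undefined. 1a->0: ok.
ab: 1b undefined. 1b->0: no, abb/b meet in 2. 1b->1: ok.
ba: 2a undefined. 2a->0: ok.
bb: 2b undefined. 2b->0: no, ba/bb meet in 0. 2b->1: no, aaa/bbb meet in 1. 2b->2: ok.
All examples now run through 3 states with every (state, symbol) defined. Accept strings end in {0,1}, Reject strings end in {2}; accept={0,1}.

states=3 start=0 accept={0,1} delta: 0a->1 0b->2 1a->0 1b->1 2a->0 2b->2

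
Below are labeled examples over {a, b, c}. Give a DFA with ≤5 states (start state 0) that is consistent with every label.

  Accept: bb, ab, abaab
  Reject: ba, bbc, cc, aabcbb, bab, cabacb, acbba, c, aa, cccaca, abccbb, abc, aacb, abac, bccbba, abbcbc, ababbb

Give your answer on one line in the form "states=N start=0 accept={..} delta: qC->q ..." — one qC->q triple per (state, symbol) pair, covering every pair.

Grow the machine one transition at a time. Run the examples from 0; the earliest place one falls off (shortest prefix, ties alphabetical) gets sent to the lowest-numbered state that keeps every Accept/Reject pair distinguishable — a pair clashes when both reach the same state with identical unread suffix — and to a fresh state only if none does.
a: 0a undefined. 0a->0: ok.
b: 0b undefined. 0b->0: no, bb/ba meet in 0. Open state 1: 0b->1.
c: 0c undefined. 0c->0: no, ab/aacb meet in 1. 0c->1: no, bb/aacb meet in 1 with "b" left. Open state 2: 0c->2.
ba: 1a undefined. 1a->0: no, ab/bab meet in 1. 1a->1: no, bb/bab meet in 1 with "b" left. 1a->2: ok.
bb: 1b undefined. 1b->0: no, bb/aa meet in 0. 1b->1: ok.
bc: 1c undefined. 1c->0: no, bb/aabcbb meet in 1. 1c->1: no, bb/bbc meet in 1. 1c->2: ok.
ca: 2a undefined. 2a->0: ok.
cc: 2c undefined. 2c->0: no, bb/cabacb meet in 1. 2c->1: no, bb/cc meet in 1. 2c->2: ok.
acb: 2b undefined. 2b->0: no, bb/aabcbb meet in 1. 2b->1: no, bb/aabcbb meet in 1. 2b->2: ok.
All examples now run through 3 states with every (state, symbol) defined. Accept strings end in {1}, Reject strings end in {0,2}; accept={1}.

states=3 start=0 accept={1} delta: 0a->0 0b->1 0c->2 1a->2 1b->1 1c->2 2a->0 2b->2 2c->2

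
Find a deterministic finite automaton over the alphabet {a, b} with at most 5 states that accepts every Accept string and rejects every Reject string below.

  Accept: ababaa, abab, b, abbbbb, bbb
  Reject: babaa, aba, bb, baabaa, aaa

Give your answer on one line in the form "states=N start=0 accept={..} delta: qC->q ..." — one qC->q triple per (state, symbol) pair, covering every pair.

states=4 start=0 accept={1,2} delta: 0a->1 0b->1 1a->2 1b->3 2a->0 2b->1 3a->3 3b->2

Grow the machine one transition at a time. Run the examples from 0; the earliest place one falls off (shortest prefix, ties alphabetical) gets sent to the lowest-numbered state that keeps every Accept/Reject pair distinguishable — a pair clashes when both reach the same state with identical unread suffix — and to a fresh state only if none does.
a: 0a undefined. 0a->0: no, ababaa/babaa meet in 0 with "babaa" left. Open state 1: 0a->1.
b: 0b undefined. 0b->0: no, b/bb meet in 0. 0b->1: ok.
aa: 1a undefined. 1a->0: no, b/babaa meet in 1. 1a->1: no, b/aaa meet in 1. Open state 2: 1a->2.
ab: 1b undefined. 1b->0: no, abab/bb meet in 0. 1b->1: no, ababaa/babaa meet in 2 with "baa" left. 1b->2: no, ababaa/baabaa meet in 2 with "abaa" left. Open state 3: 1b->3.
aaa: 2a undefined. 2a->0: ok.
aba: 3a undefined. 3a->0: no, ababaa/aba meet in 0. 3a->1: no, abab/bb meet in 3. 3a->2: no, ababaa/babaa meet in 2 with "baa" left. 3a->3: ok.
abb: 3b undefined. 3b->0: no, abab/baabaa meet in 0. 3b->1: no, ababaa/baabaa meet in 0. 3b->2: ok.
bab: 2b undefined. 2b->0: no, abab/babaa meet in 2. 2b->1: ok.
All examples now run through 4 states with every (state, symbol) defined. Accept strings end in {1,2}, Reject strings end in {0,3}; accept={1,2}.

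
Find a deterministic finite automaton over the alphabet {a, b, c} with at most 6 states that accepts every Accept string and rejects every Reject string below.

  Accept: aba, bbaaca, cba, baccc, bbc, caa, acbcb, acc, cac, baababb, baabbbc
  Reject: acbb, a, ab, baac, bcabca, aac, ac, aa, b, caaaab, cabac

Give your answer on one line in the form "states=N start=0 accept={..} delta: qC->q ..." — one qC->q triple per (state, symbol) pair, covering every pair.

states=5 start=0 accept={2,3} delta: 0a->0 0b->1 0c->1 1a->2 1b->1 1c->2 2a->3 2b->2 2c->2 3a->0 3b->4 3c->1 4a->2 4b->0 4c->0

State merging on the prefix tree: take the shortest (then alphabetical) example prefix whose next move is undefined and point that move at state 0, else 1, else 2, ...; a target is out if some Accept/Reject pair would then sit in one state with the same input left (inseparable). If every existing state is out, open a new one.
a: 0a undefined. 0a->0: ok.
b: 0b undefined. 0b->0: no, aba/a meet in 0. Open state 1: 0b->1.
c: 0c undefined. 0c->0: no, caa/a meet in 0. 0c->1: ok.
ba: 1a undefined. 1a->0: no, aba/a meet in 0. 1a->1: no, aba/ab meet in 1. Open state 2: 1a->2.
bb: 1b undefined. 1b->0: no, cba/a meet in 0. 1b->1: ok.
bc: 1c undefined. 1c->0: no, bbc/a meet in 0. 1c->1: no, bbc/acbb meet in 1. 1c->2: ok.
baa: 2a undefined. 2a->0: no, caa/a meet in 0. 2a->1: no, aba/baac meet in 2. 2a->2: no, acbcb/caaaab meet in 2 with "b" left. Open state 3: 2a->3.
bac: 2c undefined. 2c->0: no, cac/a meet in 0. 2c->1: no, baccc/acbb meet in 1. 2c->2: ok.
cab: 2b undefined. 2b->0: no, acbcb/a meet in 0. 2b->1: no, aba/cabac meet in 2. 2b->2: ok.
baab: 3b undefined. 3b->0: no, aba/bcabca meet in 2. 3b->1: no, caa/bcabca meet in 3. 3b->2: no, caa/bcabca meet in 3. 3b->3: no, bbaaca/bcabca meet in 3 with "ca" left. Open state 4: 3b->4.
baac: 3c undefined. 3c->0: no, bbaaca/a meet in 0. 3c->1: ok.
caaa: 3a undefined. 3a->0: ok.
baaba: 4a undefined. 4a->0: no, baababb/acbb meet in 1. 4a->1: no, baababb/acbb meet in 1. 4a->2: ok.
baabb: 4b undefined. 4b->0: ok.
bcabc: 4c undefined. 4c->0: ok.
All examples now run through 5 states with every (state, symbol) defined. Accept strings end in {2,3}, Reject strings end in {0,1}; accept={2,3}.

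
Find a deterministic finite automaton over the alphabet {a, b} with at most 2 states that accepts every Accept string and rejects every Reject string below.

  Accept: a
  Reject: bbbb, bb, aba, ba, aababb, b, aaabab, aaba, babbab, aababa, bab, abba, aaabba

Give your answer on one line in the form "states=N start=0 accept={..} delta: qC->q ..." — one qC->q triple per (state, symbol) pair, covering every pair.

Grow the machine one transition at a time. Run the examples from 0; the earliest place one falls off (shortest prefix, ties alphabetical) gets sent to the lowest-numbered state that keeps every Accept/Reject pair distinguishable — a pair clashes when both reach the same state with identical unread suffix — and to a fresh state only if none does.
a: 0a undefined. 0a->0: ok.
b: 0b undefined. 0b->0: no, a/bbbb meet in 0. Open state 1: 0b->1.
ba: 1a undefined. 1a->0: no, a/aba meet in 0. 1a->1: ok.
bb: 1b undefined. 1b->0: no, a/bbbb meet in 0. 1b->1: ok.
All examples now run through 2 states with every (state, symbol) defined. Accept strings end in {0}, Reject strings end in {1}; accept={0}.

states=2 start=0 accept={0} delta: 0a->0 0b->1 1a->1 1b->1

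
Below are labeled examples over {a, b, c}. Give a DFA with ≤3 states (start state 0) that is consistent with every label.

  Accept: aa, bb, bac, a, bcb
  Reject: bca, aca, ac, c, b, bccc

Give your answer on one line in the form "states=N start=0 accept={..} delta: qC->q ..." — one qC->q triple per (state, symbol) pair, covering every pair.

states=3 start=0 accept={0,2} delta: 0a->0 0b->1 0c->1 1a->1 1b->0 1c->2 2a->1 2b->0 2c->0

Fold the examples into a partial DFA from state 0: repeatedly fix the first undefined (state, symbol) met by the shortest-then-alphabetical prefix, trying targets in increasing order and rejecting any under which an Accept and a Reject string meet in one state with the same remainder; add a state when all current targets are rejected. Accepting states are where Accept strings end.
a: 0a undefined. 0a->0: ok.
b: 0b undefined. 0b->0: no, aa/b meet in 0. Open state 1: 0b->1.
c: 0c undefined. 0c->0: no, aa/aca meet in 0. 0c->1: ok.
ba: 1a undefined. 1a->0: no, aa/aca meet in 0. 1a->1: ok.
bb: 1b undefined. 1b->0: ok.
bc: 1c undefined. 1c->0: no, aa/bca meet in 0. 1c->1: no, bac/bca meet in 1. Open state 2: 1c->2.
bca: 2a undefined. 2a->0: no, aa/bca meet in 0. 2a->1: ok.
bcb: 2b undefined. 2b->0: ok.
bcc: 2c undefined. 2c->0: ok.
All examples now run through 3 states with every (state, symbol) defined. Accept strings end in {0,2}, Reject strings end in {1}; accept={0,2}.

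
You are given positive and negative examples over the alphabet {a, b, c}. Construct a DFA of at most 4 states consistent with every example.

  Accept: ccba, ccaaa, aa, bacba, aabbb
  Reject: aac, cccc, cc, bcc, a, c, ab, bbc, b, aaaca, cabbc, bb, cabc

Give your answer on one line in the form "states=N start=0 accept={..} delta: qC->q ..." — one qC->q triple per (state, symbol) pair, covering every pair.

states=4 start=0 accept={2} delta: 0a->1 0b->0 0c->1 1a->2 1b->0 1c->3 2a->1 2b->2 2c->0 3a->0 3b->1 3c->0

Grow the machine one transition at a time. Run the examples from 0; the earliest place one falls off (shortest prefix, ties alphabetical) gets sent to the lowest-numbered state that keeps every Accept/Reject pair distinguishable — a pair clashes when both reach the same state with identical unread suffix — and to a fresh state only if none does.
a: 0a undefined. 0a->0: no, aa/a meet in 0. Open state 1: 0a->1.
b: 0b undefined. 0b->0: ok.
c: 0c undefined. 0c->0: no, ccba/a meet in 1. 0c->1: ok.
aa: 1a undefined. 1a->0: no, aa/b meet in 0. 1a->1: no, aa/a meet in 1. Open state 2: 1a->2.
ab: 1b undefined. 1b->0: ok.
cc: 1c undefined. 1c->0: no, ccba/a meet in 1. 1c->1: no, ccba/cccc meet in 1. 1c->2: no, aa/cc meet in 2. Open state 3: 1c->3.
aaa: 2a undefined. 2a->0: no, aa/aaaca meet in 2. 2a->1: ok.
aab: 2b undefined. 2b->0: no, aabbb/ab meet in 0. 2b->1: no, aabbb/ab meet in 0. 2b->2: ok.
aac: 2c undefined. 2c->0: ok.
cca: 3a undefined. 3a->0: ok.
ccb: 3b undefined. 3b->0: no, ccba/a meet in 1. 3b->1: ok.
ccc: 3c undefined. 3c->0: ok.
All examples now run through 4 states with every (state, symbol) defined. Accept strings end in {2}, Reject strings end in {0,1,3}; accept={2}.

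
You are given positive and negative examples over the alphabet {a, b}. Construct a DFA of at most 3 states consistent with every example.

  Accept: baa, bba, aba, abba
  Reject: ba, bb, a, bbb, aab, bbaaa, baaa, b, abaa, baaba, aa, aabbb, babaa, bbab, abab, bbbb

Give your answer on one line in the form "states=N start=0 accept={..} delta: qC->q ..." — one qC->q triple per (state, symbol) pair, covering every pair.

Grow the machine one transition at a time. Run the examples from 0; the earliest place one falls off (shortest prefix, ties alphabetical) gets sent to the lowest-numbered state that keeps every Accept/Reject pair distinguishable — a pair clashes when both reach the same state with identical unread suffix — and to a fresh state only if none does.
a: 0a undefined. 0a->0: no, baa/abaa meet in 0 with "baa" left. Open state 1: 0a->1.
b: 0b undefined. 0b->0: no, baa/aa meet in 1 with "a" left. 0b->1: ok.
aa: 1a undefined. 1a->0: no, baa/a meet in 1. 1a->1: no, baa/ba meet in 1. Open state 2: 1a->2.
ab: 1b undefined. 1b->0: no, baa/bbaaa meet in 2 with "a" left. 1b->1: no, baa/abaa meet in 2 with "a" left. 1b->2: ok.
aab: 2b undefined. 2b->0: no, abba/a meet in 1. 2b->1: no, baa/babaa meet in 2 with "a" left. 2b->2: ok.
aba: 2a undefined. 2a->0: ok.
All examples now run through 3 states with every (state, symbol) defined. Accept strings end in {0}, Reject strings end in {1,2}; accept={0}.

states=3 start=0 accept={0} delta: 0a->1 0b->1 1a->2 1b->2 2a->0 2b->2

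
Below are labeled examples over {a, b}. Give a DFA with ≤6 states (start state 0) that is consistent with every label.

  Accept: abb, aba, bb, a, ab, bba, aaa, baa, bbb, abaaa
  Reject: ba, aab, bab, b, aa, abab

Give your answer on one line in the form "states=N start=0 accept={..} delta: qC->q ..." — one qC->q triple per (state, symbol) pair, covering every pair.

states=5 start=0 accept={1,3,4} delta: 0a->1 0b->2 1a->0 1b->3 2a->0 2b->3 3a->4 3b->1 4a->0 4b->0

Grow the machine one transition at a time. Run the examples from 0; the earliest place one falls off (shortest prefix, ties alphabetical) gets sent to the lowest-numbered state that keeps every Accept/Reject pair distinguishable — a pair clashes when both reach the same state with identical unread suffix — and to a fresh state only if none does.
a: 0a undefined. 0a->0: no, aba/ba meet in 0 with "ba" left. Open state 1: 0a->1.
b: 0b undefined. 0b->0: no, bb/b meet in 0. 0b->1: no, a/b meet in 1. Open state 2: 0b->2.
aa: 1a undefined. 1a->0: ok.
ab: 1b undefined. 1b->0: no, abb/aab meet in 2. 1b->1: no, aba/aa meet in 0. 1b->2: no, aba/ba meet in 2 with "a" left. Open state 3: 1b->3.
ba: 2a undefined. 2a->0: ok.
bb: 2b undefined. 2b->0: no, bb/ba meet in 0. 2b->1: no, bba/ba meet in 0. 2b->2: no, bb/aab meet in 2. 2b->3: ok.
aba: 3a undefined. 3a->0: no, aba/ba meet in 0. 3a->1: no, bb/abab meet in 3. 3a->2: no, aba/aab meet in 2. 3a->3: no, abb/abab meet in 3 with "b" left. Open state 4: 3a->4.
abb: 3b undefined. 3b->0: no, abb/ba meet in 0. 3b->1: ok.
abaa: 4a undefined. 4a->0: ok.
abab: 4b undefined. 4b->0: ok.
All examples now run through 5 states with every (state, symbol) defined. Accept strings end in {1,3,4}, Reject strings end in {0,2}; accept={1,3,4}.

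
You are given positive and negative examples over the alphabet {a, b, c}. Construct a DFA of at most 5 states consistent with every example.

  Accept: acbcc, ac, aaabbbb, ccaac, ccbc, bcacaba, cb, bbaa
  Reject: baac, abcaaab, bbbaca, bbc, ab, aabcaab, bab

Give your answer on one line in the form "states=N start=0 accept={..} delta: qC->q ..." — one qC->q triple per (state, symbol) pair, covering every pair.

Grow the machine one transition at a time. Run the examples from 0; the earliest place one falls off (shortest prefix, ties alphabetical) gets sent to the lowest-numbered state that keeps every Accept/Reject pair distinguishable — a pair clashes when both reach the same state with identical unread suffix — and to a fresh state only if none does.
a: 0a undefined. 0a->0: ok.
b: 0b undefined. 0b->0: no, ac/baac meet in 0 with "c" left. Open state 1: 0b->1.
c: 0c undefined. 0c->0: no, cb/ab meet in 1. 0c->1: no, ac/ab meet in 1. Open state 2: 0c->2.
ba: 1a undefined. 1a->0: no, ac/baac meet in 2. 1a->1: ok.
bb: 1b undefined. 1b->0: no, ac/bbc meet in 2. 1b->1: no, aaabbbb/ab meet in 1. 1b->2: no, ac/bab meet in 2. Open state 3: 1b->3.
bc: 1c undefined. 1c->0: ok.
cb: 2b undefined. 2b->0: no, cb/baac meet in 0. 2b->1: no, cb/abcaaab meet in 1. 2b->2: ok.
cc: 2c undefined. 2c->0: no, ccbc/baac meet in 0. 2c->1: no, acbcc/baac meet in 0. 2c->2: ok.
bba: 3a undefined. 3a->0: no, bbaa/baac meet in 0. 3a->1: no, bbaa/abcaaab meet in 1. 3a->2: ok.
bbb: 3b undefined. 3b->0: no, aaabbbb/abcaaab meet in 1. 3b->1: no, aaabbbb/bab meet in 3. 3b->2: ok.
bbc: 3c undefined. 3c->0: ok.
cca: 2a undefined. 2a->0: no, bcacaba/abcaaab meet in 1. 2a->1: no, ccaac/baac meet in 0. 2a->2: no, acbcc/bbbaca meet in 2. 2a->3: no, bcacaba/bab meet in 3. Open state 4: 2a->4.
ccaa: 4a undefined. 4a->0: ok.
bbbac: 4c undefined. 4c->0: ok.
bcacab: 4b undefined. 4b->0: no, bcacaba/baac meet in 0. 4b->1: no, bcacaba/abcaaab meet in 1. 4b->2: ok.
All examples now run through 5 states with every (state, symbol) defined. Accept strings end in {2,4}, Reject strings end in {0,1,3}; accept={2,4}.

states=5 start=0 accept={2,4} delta: 0a->0 0b->1 0c->2 1a->1 1b->3 1c->0 2a->4 2b->2 2c->2 3a->2 3b->2 3c->0 4a->0 4b->2 4c->0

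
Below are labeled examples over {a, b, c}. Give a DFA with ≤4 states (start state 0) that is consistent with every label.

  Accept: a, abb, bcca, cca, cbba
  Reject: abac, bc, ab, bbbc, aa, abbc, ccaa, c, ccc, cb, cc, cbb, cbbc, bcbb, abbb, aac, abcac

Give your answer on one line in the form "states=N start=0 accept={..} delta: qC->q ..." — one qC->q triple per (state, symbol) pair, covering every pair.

states=3 start=0 accept={1} delta: 0a->1 0b->0 0c->0 1a->0 1b->2 1c->0 2a->0 2b->1 2c->0

State merging on the prefix tree: take the shortest (then alphabetical) example prefix whose next move is undefined and point that move at state 0, else 1, else 2, ...; a target is out if some Accept/Reject pair would then sit in one state with the same input left (inseparable). If every existing state is out, open a new one.
a: 0a undefined. 0a->0: no, a/aa meet in 0. Open state 1: 0a->1.
b: 0b undefined. 0b->0: ok.
c: 0c undefined. 0c->0: ok.
aa: 1a undefined. 1a->0: ok.
ab: 1b undefined. 1b->0: no, abb/bc meet in 0. 1b->1: no, a/ab meet in 1. Open state 2: 1b->2.
aba: 2a undefined. 2a->0: ok.
abb: 2b undefined. 2b->0: no, abb/abac meet in 0. 2b->1: ok.
abc: 2c undefined. 2c->0: ok.
abbc: 1c undefined. 1c->0: ok.
All examples now run through 3 states with every (state, symbol) defined. Accept strings end in {1}, Reject strings end in {0,2}; accept={1}.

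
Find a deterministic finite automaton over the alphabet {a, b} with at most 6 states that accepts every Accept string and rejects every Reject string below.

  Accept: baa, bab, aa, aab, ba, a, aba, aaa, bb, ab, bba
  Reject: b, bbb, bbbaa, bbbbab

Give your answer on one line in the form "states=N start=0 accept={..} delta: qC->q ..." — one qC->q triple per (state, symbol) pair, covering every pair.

states=5 start=0 accept={0,1,3} delta: 0a->1 0b->2 1a->1 1b->0 2a->1 2b->3 3a->0 3b->4 4a->4 4b->3

Grow the machine one transition at a time. Run the examples from 0; the earliest place one falls off (shortest prefix, ties alphabetical) gets sent to the lowest-numbered state that keeps every Accept/Reject pair distinguishable — a pair clashes when both reach the same state with identical unread suffix — and to a fresh state only if none does.
a: 0a undefined. 0a->0: no, aab/b meet in 0 with "b" left. Open state 1: 0a->1.
b: 0b undefined. 0b->0: no, baa/bbbaa meet in 1 with "a" left. 0b->1: no, a/b meet in 1. Open state 2: 0b->2.
aa: 1a undefined. 1a->0: no, aab/b meet in 2. 1a->1: ok.
ab: 1b undefined. 1b->0: ok.
ba: 2a undefined. 2a->0: no, bab/b meet in 2. 2a->1: ok.
bb: 2b undefined. 2b->0: no, baa/bbbaa meet in 1. 2b->1: no, baa/bbbaa meet in 1. 2b->2: no, baa/bbbaa meet in 1. Open state 3: 2b->3.
bba: 3a undefined. 3a->0: ok.
bbb: 3b undefined. 3b->0: no, baa/bbbaa meet in 1. 3b->1: no, baa/bbb meet in 1. 3b->2: no, baa/bbbaa meet in 1. 3b->3: no, baa/bbbaa meet in 1. Open state 4: 3b->4.
bbba: 4a undefined. 4a->0: no, baa/bbbaa meet in 1. 4a->1: no, baa/bbbaa meet in 1. 4a->2: no, baa/bbbaa meet in 1. 4a->3: no, bab/bbbaa meet in 0. 4a->4: ok.
bbbb: 4b undefined. 4b->0: no, bab/bbbbab meet in 0. 4b->1: no, bab/bbbbab meet in 0. 4b->2: no, bab/bbbbab meet in 0. 4b->3: ok.
All examples now run through 5 states with every (state, symbol) defined. Accept strings end in {0,1,3}, Reject strings end in {2,4}; accept={0,1,3}.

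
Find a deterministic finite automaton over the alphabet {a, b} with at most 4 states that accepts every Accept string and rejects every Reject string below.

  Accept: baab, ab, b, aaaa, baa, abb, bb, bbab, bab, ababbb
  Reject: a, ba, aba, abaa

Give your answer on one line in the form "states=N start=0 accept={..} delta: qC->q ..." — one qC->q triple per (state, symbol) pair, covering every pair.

Fold the examples into a partial DFA from state 0: repeatedly fix the first undefined (state, symbol) met by the shortest-then-alphabetical prefix, trying targets in increasing order and rejecting any under which an Accept and a Reject string meet in one state with the same remainder; add a state when all current targets are rejected. Accepting states are where Accept strings end.
a: 0a undefined. 0a->0: no, aaaa/a meet in 0. Open state 1: 0a->1.
b: 0b undefined. 0b->0: ok.
aa: 1a undefined. 1a->0: ok.
ab: 1b undefined. 1b->0: no, baab/abaa meet in 0. 1b->1: no, baab/aba meet in 0. Open state 2: 1b->2.
aba: 2a undefined. 2a->0: no, baab/aba meet in 0. 2a->1: no, baab/abaa meet in 0. 2a->2: no, ab/aba meet in 2. Open state 3: 2a->3.
abb: 2b undefined. 2b->0: ok.
abaa: 3a undefined. 3a->0: no, baab/abaa meet in 0. 3a->1: ok.
abab: 3b undefined. 3b->0: ok.
All examples now run through 4 states with every (state, symbol) defined. Accept strings end in {0,2}, Reject strings end in {1,3}; accept={0,2}.

states=4 start=0 accept={0,2} delta: 0a->1 0b->0 1a->0 1b->2 2a->3 2b->0 3a->1 3b->0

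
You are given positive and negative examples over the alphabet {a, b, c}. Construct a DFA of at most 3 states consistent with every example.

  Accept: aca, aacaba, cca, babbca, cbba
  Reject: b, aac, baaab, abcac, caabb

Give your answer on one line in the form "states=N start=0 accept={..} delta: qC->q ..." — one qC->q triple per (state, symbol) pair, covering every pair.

Grow the machine one transition at a time. Run the examples from 0; the earliest place one falls off (shortest prefix, ties alphabetical) gets sent to the lowest-numbered state that keeps every Accept/Reject pair distinguishable — a pair clashes when both reach the same state with identical unread suffix — and to a fresh state only if none does.
a: 0a undefined. 0a->0: ok.
b: 0b undefined. 0b->0: ok.
c: 0c undefined. 0c->0: no, aca/b meet in 0. Open state 1: 0c->1.
ca: 1a undefined. 1a->0: no, aca/b meet in 0. 1a->1: no, aca/aac meet in 1. Open state 2: 1a->2.
cb: 1b undefined. 1b->0: no, cbba/b meet in 0. 1b->1: ok.
cc: 1c undefined. 1c->0: no, cca/b meet in 0. 1c->1: ok.
caa: 2a undefined. 2a->0: ok.
aacab: 2b undefined. 2b->0: no, aacaba/b meet in 0. 2b->1: ok.
abcac: 2c undefined. 2c->0: ok.
All examples now run through 3 states with every (state, symbol) defined. Accept strings end in {2}, Reject strings end in {0,1}; accept={2}.

states=3 start=0 accept={2} delta: 0a->0 0b->0 0c->1 1a->2 1b->1 1c->1 2a->0 2b->1 2c->0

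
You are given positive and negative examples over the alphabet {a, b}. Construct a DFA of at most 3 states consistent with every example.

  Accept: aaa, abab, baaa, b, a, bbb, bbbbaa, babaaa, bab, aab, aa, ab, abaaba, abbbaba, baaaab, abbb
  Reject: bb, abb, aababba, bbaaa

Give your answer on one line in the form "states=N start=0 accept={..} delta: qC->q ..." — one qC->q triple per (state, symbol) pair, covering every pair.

Grow the machine one transition at a time. Run the examples from 0; the earliest place one falls off (shortest prefix, ties alphabetical) gets sent to the lowest-numbered state that keeps every Accept/Reject pair distinguishable — a pair clashes when both reach the same state with identical unread suffix — and to a fresh state only if none does.
a: 0a undefined. 0a->0: ok.
b: 0b undefined. 0b->0: no, aaa/bb meet in 0. Open state 1: 0b->1.
ba: 1a undefined. 1a->0: ok.
bb: 1b undefined. 1b->0: no, aaa/bb meet in 0. 1b->1: no, aaa/aababba meet in 0. Open state 2: 1b->2.
bba: 2a undefined. 2a->0: no, aaa/aababba meet in 0. 2a->1: no, aaa/bbaaa meet in 0. 2a->2: ok.
bbb: 2b undefined. 2b->0: ok.
All examples now run through 3 states with every (state, symbol) defined. Accept strings end in {0,1}, Reject strings end in {2}; accept={0,1}.

states=3 start=0 accept={0,1} delta: 0a->0 0b->1 1a->0 1b->2 2a->2 2b->0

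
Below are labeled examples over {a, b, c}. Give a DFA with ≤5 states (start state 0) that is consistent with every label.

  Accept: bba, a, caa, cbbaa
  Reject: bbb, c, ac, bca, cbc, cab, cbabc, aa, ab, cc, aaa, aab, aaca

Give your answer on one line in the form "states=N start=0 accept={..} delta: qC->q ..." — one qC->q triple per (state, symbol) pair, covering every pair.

states=3 start=0 accept={1} delta: 0a->1 0b->0 0c->2 1a->2 1b->0 1c->0 2a->0 2b->2 2c->2

Grow the machine one transition at a time. Run the examples from 0; the earliest place one falls off (shortest prefix, ties alphabetical) gets sent to the lowest-numbered state that keeps every Accept/Reject pair distinguishable — a pair clashes when both reach the same state with identical unread suffix — and to a fresh state only if none does.
a: 0a undefined. 0a->0: no, a/aa meet in 0. Open state 1: 0a->1.
b: 0b undefined. 0b->0: ok.
c: 0c undefined. 0c->0: no, bba/bca meet in 1. 0c->1: no, bba/c meet in 1. Open state 2: 0c->2.
aa: 1a undefined. 1a->0: no, bba/aaa meet in 1. 1a->1: no, bba/aa meet in 1. 1a->2: ok.
ab: 1b undefined. 1b->0: ok.
ac: 1c undefined. 1c->0: ok.
ca: 2a undefined. 2a->0: ok.
cb: 2b undefined. 2b->0: no, cbbaa/c meet in 2. 2b->1: no, bba/aab meet in 1. 2b->2: ok.
cc: 2c undefined. 2c->0: no, bba/aaca meet in 1. 2c->1: no, bba/cbc meet in 1. 2c->2: ok.
All examples now run through 3 states with every (state, symbol) defined. Accept strings end in {1}, Reject strings end in {0,2}; accept={1}.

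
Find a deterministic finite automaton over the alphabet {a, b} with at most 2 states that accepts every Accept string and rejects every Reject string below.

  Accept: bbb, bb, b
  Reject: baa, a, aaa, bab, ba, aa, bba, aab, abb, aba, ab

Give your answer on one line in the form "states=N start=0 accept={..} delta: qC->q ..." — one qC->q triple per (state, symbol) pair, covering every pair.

Grow the machine one transition at a time. Run the examples from 0; the earliest place one falls off (shortest prefix, ties alphabetical) gets sent to the lowest-numbered state that keeps every Accept/Reject pair distinguishable — a pair clashes when both reach the same state with identical unread suffix — and to a fresh state only if none does.
a: 0a undefined. 0a->0: no, bb/abb meet in 0 with "bb" left. Open state 1: 0a->1.
b: 0b undefined. 0b->0: ok.
aa: 1a undefined. 1a->0: no, bbb/baa meet in 0. 1a->1: ok.
ab: 1b undefined. 1b->0: no, bbb/bab meet in 0. 1b->1: ok.
All examples now run through 2 states with every (state, symbol) defined. Accept strings end in {0}, Reject strings end in {1}; accept={0}.

states=2 start=0 accept={0} delta: 0a->1 0b->0 1a->1 1b->1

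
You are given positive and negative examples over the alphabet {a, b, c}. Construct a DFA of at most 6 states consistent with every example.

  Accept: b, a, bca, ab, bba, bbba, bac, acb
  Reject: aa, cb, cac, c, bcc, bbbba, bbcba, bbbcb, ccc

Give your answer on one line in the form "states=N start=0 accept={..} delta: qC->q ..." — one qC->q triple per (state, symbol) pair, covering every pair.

Grow the machine one transition at a time. Run the examples from 0; the earliest place one falls off (shortest prefix, ties alphabetical) gets sent to the lowest-numbered state that keeps every Accept/Reject pair distinguishable — a pair clashes when both reach the same state with identical unread suffix — and to a fresh state only if none does.
a: 0a undefined. 0a->0: no, a/aa meet in 0. Open state 1: 0a->1.
b: 0b undefined. 0b->0: no, a/bbbba meet in 1. 0b->1: ok.
c: 0c undefined. 0c->0: no, b/cb meet in 1. 0c->1: no, b/c meet in 1. Open state 2: 0c->2.
aa: 1a undefined. 1a->0: no, bac/c meet in 2. 1a->1: no, b/aa meet in 1. 1a->2: ok.
ab: 1b undefined. 1b->0: no, b/bbbba meet in 1. 1b->1: no, bba/aa meet in 2. 1b->2: no, ab/aa meet in 2. Open state 3: 1b->3.
ac: 1c undefined. 1c->0: ok.
ca: 2a undefined. 2a->0: ok.
cb: 2b undefined. 2b->0: ok.
cc: 2c undefined. 2c->0: no, bac/cb meet in 0. 2c->1: ok.
bba: 3a undefined. 3a->0: no, bba/cb meet in 0. 3a->1: ok.
bbb: 3b undefined. 3b->0: ok.
bbc: 3c undefined. 3c->0: ok.
All examples now run through 4 states with every (state, symbol) defined. Accept strings end in {1,3}, Reject strings end in {0,2}; accept={1,3}.

states=4 start=0 accept={1,3} delta: 0a->1 0b->1 0c->2 1a->2 1b->3 1c->0 2a->0 2b->0 2c->1 3a->1 3b->0 3c->0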